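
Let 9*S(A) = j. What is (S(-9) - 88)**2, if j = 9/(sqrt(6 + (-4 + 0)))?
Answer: (176 - sqrt(2))**2/4 ≈ 7620.0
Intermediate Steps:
j = 9*sqrt(2)/2 (j = 9/(sqrt(6 - 4)) = 9/(sqrt(2)) = 9*(sqrt(2)/2) = 9*sqrt(2)/2 ≈ 6.3640)
S(A) = sqrt(2)/2 (S(A) = (9*sqrt(2)/2)/9 = sqrt(2)/2)
(S(-9) - 88)**2 = (sqrt(2)/2 - 88)**2 = (-88 + sqrt(2)/2)**2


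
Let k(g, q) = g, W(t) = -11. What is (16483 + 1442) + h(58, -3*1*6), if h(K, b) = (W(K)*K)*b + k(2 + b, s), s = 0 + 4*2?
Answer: 29393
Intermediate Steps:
s = 8 (s = 0 + 8 = 8)
h(K, b) = 2 + b - 11*K*b (h(K, b) = (-11*K)*b + (2 + b) = -11*K*b + (2 + b) = 2 + b - 11*K*b)
(16483 + 1442) + h(58, -3*1*6) = (16483 + 1442) + (2 - 3*1*6 - 11*58*-3*1*6) = 17925 + (2 - 3*6 - 11*58*(-3*6)) = 17925 + (2 - 18 - 11*58*(-18)) = 17925 + (2 - 18 + 11484) = 17925 + 11468 = 29393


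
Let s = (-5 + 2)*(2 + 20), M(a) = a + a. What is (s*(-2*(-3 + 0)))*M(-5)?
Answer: 3960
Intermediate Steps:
M(a) = 2*a
s = -66 (s = -3*22 = -66)
(s*(-2*(-3 + 0)))*M(-5) = (-(-132)*(-3 + 0))*(2*(-5)) = -(-132)*(-3)*(-10) = -66*6*(-10) = -396*(-10) = 3960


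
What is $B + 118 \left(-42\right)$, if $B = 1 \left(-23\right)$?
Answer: $-4979$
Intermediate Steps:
$B = -23$
$B + 118 \left(-42\right) = -23 + 118 \left(-42\right) = -23 - 4956 = -4979$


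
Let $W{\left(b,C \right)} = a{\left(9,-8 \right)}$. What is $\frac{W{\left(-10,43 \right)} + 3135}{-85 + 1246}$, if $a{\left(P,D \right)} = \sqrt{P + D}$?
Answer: $\frac{3136}{1161} \approx 2.7011$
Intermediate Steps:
$a{\left(P,D \right)} = \sqrt{D + P}$
$W{\left(b,C \right)} = 1$ ($W{\left(b,C \right)} = \sqrt{-8 + 9} = \sqrt{1} = 1$)
$\frac{W{\left(-10,43 \right)} + 3135}{-85 + 1246} = \frac{1 + 3135}{-85 + 1246} = \frac{3136}{1161}$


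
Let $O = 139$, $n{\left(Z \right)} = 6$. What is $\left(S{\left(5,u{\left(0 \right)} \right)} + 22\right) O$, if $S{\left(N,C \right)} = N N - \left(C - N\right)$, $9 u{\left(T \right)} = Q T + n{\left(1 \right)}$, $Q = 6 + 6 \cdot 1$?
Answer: $\frac{21406}{3} \approx 7135.3$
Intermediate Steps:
$Q = 12$ ($Q = 6 + 6 = 12$)
$u{\left(T \right)} = \frac{2}{3} + \frac{4 T}{3}$ ($u{\left(T \right)} = \frac{12 T + 6}{9} = \frac{6 + 12 T}{9} = \frac{2}{3} + \frac{4 T}{3}$)
$S{\left(N,C \right)} = N + N^{2} - C$ ($S{\left(N,C \right)} = N^{2} - \left(C - N\right) = N + N^{2} - C$)
$\left(S{\left(5,u{\left(0 \right)} \right)} + 22\right) O = \left(\left(5 + 5^{2} - \left(\frac{2}{3} + \frac{4}{3} \cdot 0\right)\right) + 22\right) 139 = \left(\left(5 + 25 - \left(\frac{2}{3} + 0\right)\right) + 22\right) 139 = \left(\left(5 + 25 - \frac{2}{3}\right) + 22\right) 139 = \left(\frac{88}{3} + 22\right) 139 = \frac{154}{3} \cdot 139 = \frac{21406}{3}$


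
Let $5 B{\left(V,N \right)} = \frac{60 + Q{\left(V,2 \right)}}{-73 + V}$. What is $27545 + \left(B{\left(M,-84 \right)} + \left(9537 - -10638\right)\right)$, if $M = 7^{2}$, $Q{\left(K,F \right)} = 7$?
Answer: $\frac{5726333}{120} \approx 47719.0$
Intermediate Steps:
$M = 49$
$B{\left(V,N \right)} = \frac{67}{5 \left(-73 + V\right)}$ ($B{\left(V,N \right)} = \frac{\left(60 + 7\right) \frac{1}{-73 + V}}{5} = \frac{67 \frac{1}{-73 + V}}{5} = \frac{67}{5 \left(-73 + V\right)}$)
$27545 + \left(B{\left(M,-84 \right)} + \left(9537 - -10638\right)\right) = 27545 + \left(\frac{67}{5 \left(-73 + 49\right)} + \left(9537 - -10638\right)\right) = 27545 + \left(\frac{67}{5 \left(-24\right)} + \left(9537 + 10638\right)\right) = 27545 + \left(\frac{67}{5} \left(- \frac{1}{24}\right) + 20175\right) = 27545 + \left(- \frac{67}{120} + 20175\right) = 27545 + \frac{2420933}{120} = \frac{5726333}{120}$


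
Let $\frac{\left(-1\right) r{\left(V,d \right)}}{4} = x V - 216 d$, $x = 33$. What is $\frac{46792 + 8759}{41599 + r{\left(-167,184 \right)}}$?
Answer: $\frac{55551}{222619} \approx 0.24953$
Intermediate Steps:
$r{\left(V,d \right)} = - 132 V + 864 d$ ($r{\left(V,d \right)} = - 4 \left(33 V - 216 d\right) = - 4 \left(- 216 d + 33 V\right) = - 132 V + 864 d$)
$\frac{46792 + 8759}{41599 + r{\left(-167,184 \right)}} = \frac{46792 + 8759}{41599 + \left(\left(-132\right) \left(-167\right) + 864 \cdot 184\right)} = \frac{55551}{41599 + \left(22044 + 158976\right)} = \frac{55551}{41599 + 181020} = \frac{55551}{222619}$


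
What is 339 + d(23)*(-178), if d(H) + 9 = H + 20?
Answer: -5713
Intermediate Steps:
d(H) = 11 + H (d(H) = -9 + (H + 20) = -9 + (20 + H) = 11 + H)
339 + d(23)*(-178) = 339 + (11 + 23)*(-178) = 339 + 34*(-178) = 339 - 6052 = -5713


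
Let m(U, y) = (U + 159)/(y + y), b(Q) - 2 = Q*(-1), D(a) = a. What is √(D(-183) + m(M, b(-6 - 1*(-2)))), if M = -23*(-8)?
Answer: I*√5559/6 ≈ 12.426*I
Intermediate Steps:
M = 184
b(Q) = 2 - Q (b(Q) = 2 + Q*(-1) = 2 - Q)
m(U, y) = (159 + U)/(2*y) (m(U, y) = (159 + U)/((2*y)) = (159 + U)*(1/(2*y)) = (159 + U)/(2*y))
√(D(-183) + m(M, b(-6 - 1*(-2)))) = √(-183 + (159 + 184)/(2*(2 - (-6 - 1*(-2))))) = √(-183 + (½)*343/(2 - (-6 + 2))) = √(-183 + (½)*343/(2 - 1*(-4))) = √(-183 + (½)*343/(2 + 4)) = √(-183 + (½)*343/6) = √(-183 + (½)*(⅙)*343) = √(-183 + 343/12) = √(-1853/12) = I*√5559/6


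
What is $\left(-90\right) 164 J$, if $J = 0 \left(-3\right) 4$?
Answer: $0$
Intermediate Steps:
$J = 0$ ($J = 0 \cdot 4 = 0$)
$\left(-90\right) 164 J = \left(-90\right) 164 \cdot 0 = \left(-14760\right) 0 = 0$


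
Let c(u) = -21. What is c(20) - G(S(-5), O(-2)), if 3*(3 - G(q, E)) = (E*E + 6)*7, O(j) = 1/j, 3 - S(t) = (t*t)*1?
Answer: -113/12 ≈ -9.4167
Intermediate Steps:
S(t) = 3 - t**2 (S(t) = 3 - t*t = 3 - t**2)
O(j) = 1/j
G(q, E) = -11 - 7*E**2/3 (G(q, E) = 3 - (E*E + 6)*7/3 = 3 - (E**2 + 6)*7/3 = 3 - (6 + E**2)*7/3 = 3 - (42 + 7*E**2)/3 = 3 + (-14 - 7*E**2/3) = -11 - 7*E**2/3)
c(20) - G(S(-5), O(-2)) = -21 - (-11 - 7*(1/(-2))**2/3) = -21 - (-11 - 7*(-1/2)**2/3) = -21 - (-11 - 7/3*1/4) = -21 - (-11 - 7/12) = -21 - 1*(-139/12) = -21 + 139/12 = -113/12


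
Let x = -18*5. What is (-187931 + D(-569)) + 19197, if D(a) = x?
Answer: -168824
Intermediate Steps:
x = -90
D(a) = -90
(-187931 + D(-569)) + 19197 = (-187931 - 90) + 19197 = -188021 + 19197 = -168824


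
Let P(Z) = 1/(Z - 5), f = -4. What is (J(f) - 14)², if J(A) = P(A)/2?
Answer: 64009/324 ≈ 197.56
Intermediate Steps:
P(Z) = 1/(-5 + Z)
J(A) = 1/(2*(-5 + A)) (J(A) = 1/((-5 + A)*2) = (½)/(-5 + A) = 1/(2*(-5 + A)))
(J(f) - 14)² = (1/(2*(-5 - 4)) - 14)² = ((½)/(-9) - 14)² = ((½)*(-⅑) - 14)² = (-1/18 - 14)² = (-253/18)² = 64009/324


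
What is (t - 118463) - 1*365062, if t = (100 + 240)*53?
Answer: -465505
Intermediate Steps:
t = 18020 (t = 340*53 = 18020)
(t - 118463) - 1*365062 = (18020 - 118463) - 1*365062 = -100443 - 365062 = -465505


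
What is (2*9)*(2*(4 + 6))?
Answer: 360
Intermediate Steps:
(2*9)*(2*(4 + 6)) = 18*(2*10) = 18*20 = 360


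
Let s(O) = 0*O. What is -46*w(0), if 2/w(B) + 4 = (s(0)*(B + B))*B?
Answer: 23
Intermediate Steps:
s(O) = 0
w(B) = -½ (w(B) = 2/(-4 + (0*(B + B))*B) = 2/(-4 + (0*(2*B))*B) = 2/(-4 + 0*B) = 2/(-4 + 0) = 2/(-4) = 2*(-¼) = -½)
-46*w(0) = -46*(-½) = 23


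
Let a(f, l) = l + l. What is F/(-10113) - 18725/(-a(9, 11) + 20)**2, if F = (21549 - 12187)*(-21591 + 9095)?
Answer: 278584283/40452 ≈ 6886.8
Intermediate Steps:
a(f, l) = 2*l
F = -116987552 (F = 9362*(-12496) = -116987552)
F/(-10113) - 18725/(-a(9, 11) + 20)**2 = -116987552/(-10113) - 18725/(-2*11 + 20)**2 = -116987552*(-1/10113) - 18725/(-1*22 + 20)**2 = 116987552/10113 - 18725/(-22 + 20)**2 = 116987552/10113 - 18725/((-2)**2) = 116987552/10113 - 18725/4 = 278584283/40452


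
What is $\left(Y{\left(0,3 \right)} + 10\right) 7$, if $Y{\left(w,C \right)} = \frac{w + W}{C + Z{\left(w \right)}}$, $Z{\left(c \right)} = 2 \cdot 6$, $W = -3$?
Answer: $\frac{343}{5} \approx 68.6$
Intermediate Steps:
$Z{\left(c \right)} = 12$
$Y{\left(w,C \right)} = \frac{-3 + w}{12 + C}$ ($Y{\left(w,C \right)} = \frac{w - 3}{C + 12} = \frac{-3 + w}{12 + C}$)
$\left(Y{\left(0,3 \right)} + 10\right) 7 = \left(\frac{-3 + 0}{12 + 3} + 10\right) 7 = \left(\frac{1}{15} \left(-3\right) + 10\right) 7 = \left(- \frac{1}{5} + 10\right) 7 = \frac{49}{5} \cdot 7 = \frac{343}{5}$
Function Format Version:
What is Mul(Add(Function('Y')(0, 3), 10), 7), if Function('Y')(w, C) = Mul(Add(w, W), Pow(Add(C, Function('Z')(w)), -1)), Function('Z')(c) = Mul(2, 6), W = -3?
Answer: Rational(343, 5) ≈ 68.600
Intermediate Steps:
Function('Z')(c) = 12
Function('Y')(w, C) = Mul(Pow(Add(12, C), -1), Add(-3, w)) (Function('Y')(w, C) = Mul(Add(w, -3), Pow(Add(C, 12), -1)) = Mul(Add(-3, w), Pow(Add(12, C), -1)) = Mul(Pow(Add(12, C), -1), Add(-3, w)))
Mul(Add(Function('Y')(0, 3), 10), 7) = Mul(Add(Mul(Pow(Add(12, 3), -1), Add(-3, 0)), 10), 7) = Mul(Add(Mul(Pow(15, -1), -3), 10), 7) = Mul(Add(Mul(Rational(1, 15), -3), 10), 7) = Mul(Add(Rational(-1, 5), 10), 7) = Mul(Rational(49, 5), 7) = Rational(343, 5)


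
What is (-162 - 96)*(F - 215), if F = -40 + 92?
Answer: 42054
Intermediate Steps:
F = 52
(-162 - 96)*(F - 215) = (-162 - 96)*(52 - 215) = -258*(-163) = 42054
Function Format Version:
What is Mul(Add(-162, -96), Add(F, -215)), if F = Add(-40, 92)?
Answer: 42054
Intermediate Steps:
F = 52
Mul(Add(-162, -96), Add(F, -215)) = Mul(Add(-162, -96), Add(52, -215)) = Mul(-258, -163) = 42054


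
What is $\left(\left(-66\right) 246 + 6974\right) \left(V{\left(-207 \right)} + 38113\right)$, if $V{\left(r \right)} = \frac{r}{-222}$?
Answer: $- \frac{13061415961}{37} \approx -3.5301 \cdot 10^{8}$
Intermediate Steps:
$V{\left(r \right)} = - \frac{r}{222}$ ($V{\left(r \right)} = r \left(- \frac{1}{222}\right) = - \frac{r}{222}$)
$\left(\left(-66\right) 246 + 6974\right) \left(V{\left(-207 \right)} + 38113\right) = \left(\left(-66\right) 246 + 6974\right) \left(\left(- \frac{1}{222}\right) \left(-207\right) + 38113\right) = \left(-16236 + 6974\right) \left(\frac{69}{74} + 38113\right) = \left(-9262\right) \frac{2820431}{74} = - \frac{13061415961}{37}$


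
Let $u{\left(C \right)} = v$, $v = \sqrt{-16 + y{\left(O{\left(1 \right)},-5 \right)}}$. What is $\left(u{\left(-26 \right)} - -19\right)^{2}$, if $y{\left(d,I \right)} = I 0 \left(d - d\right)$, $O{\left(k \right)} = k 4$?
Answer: $345 + 152 i \approx 345.0 + 152.0 i$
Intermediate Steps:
$O{\left(k \right)} = 4 k$
$y{\left(d,I \right)} = 0$ ($y{\left(d,I \right)} = 0 \cdot 0 = 0$)
$v = 4 i$ ($v = \sqrt{-16 + 0} = \sqrt{-16} = 4 i \approx 4.0 i$)
$u{\left(C \right)} = 4 i$
$\left(u{\left(-26 \right)} - -19\right)^{2} = \left(4 i - -19\right)^{2} = \left(4 i + \left(-1 + 20\right)\right)^{2} = \left(4 i + 19\right)^{2} = \left(19 + 4 i\right)^{2}$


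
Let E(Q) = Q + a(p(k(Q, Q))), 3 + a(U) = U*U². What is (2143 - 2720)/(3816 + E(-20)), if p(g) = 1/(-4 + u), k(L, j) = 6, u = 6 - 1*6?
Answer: -36928/242751 ≈ -0.15212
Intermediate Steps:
u = 0 (u = 6 - 6 = 0)
p(g) = -¼ (p(g) = 1/(-4 + 0) = 1/(-4) = -¼)
a(U) = -3 + U³ (a(U) = -3 + U*U² = -3 + U³)
E(Q) = -193/64 + Q (E(Q) = Q + (-3 + (-¼)³) = Q + (-3 - 1/64) = Q - 193/64 = -193/64 + Q)
(2143 - 2720)/(3816 + E(-20)) = (2143 - 2720)/(3816 + (-193/64 - 20)) = -577/(3816 - 1473/64) = -577/242751/64 = -577*64/242751 = -36928/242751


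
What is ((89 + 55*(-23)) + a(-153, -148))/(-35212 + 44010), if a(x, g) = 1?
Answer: -1175/8798 ≈ -0.13355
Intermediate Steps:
((89 + 55*(-23)) + a(-153, -148))/(-35212 + 44010) = ((89 + 55*(-23)) + 1)/(-35212 + 44010) = ((89 - 1265) + 1)/8798 = (-1176 + 1)*(1/8798) = -1175*1/8798 = -1175/8798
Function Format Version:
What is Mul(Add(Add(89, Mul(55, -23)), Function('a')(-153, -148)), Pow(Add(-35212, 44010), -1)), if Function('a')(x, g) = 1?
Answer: Rational(-1175, 8798) ≈ -0.13355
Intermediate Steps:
Mul(Add(Add(89, Mul(55, -23)), Function('a')(-153, -148)), Pow(Add(-35212, 44010), -1)) = Mul(Add(Add(89, Mul(55, -23)), 1), Pow(Add(-35212, 44010), -1)) = Mul(Add(Add(89, -1265), 1), Pow(8798, -1)) = Mul(Add(-1176, 1), Rational(1, 8798)) = Mul(-1175, Rational(1, 8798)) = Rational(-1175, 8798)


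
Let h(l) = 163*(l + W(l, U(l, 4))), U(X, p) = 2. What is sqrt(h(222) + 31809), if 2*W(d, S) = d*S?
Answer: 11*sqrt(861) ≈ 322.77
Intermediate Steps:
W(d, S) = S*d/2 (W(d, S) = (d*S)/2 = (S*d)/2 = S*d/2)
h(l) = 326*l (h(l) = 163*(l + (1/2)*2*l) = 163*(l + l) = 163*(2*l) = 326*l)
sqrt(h(222) + 31809) = sqrt(326*222 + 31809) = sqrt(72372 + 31809) = sqrt(104181) = 11*sqrt(861)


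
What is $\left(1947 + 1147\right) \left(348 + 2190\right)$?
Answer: $7852572$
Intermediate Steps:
$\left(1947 + 1147\right) \left(348 + 2190\right) = 3094 \cdot 2538 = 7852572$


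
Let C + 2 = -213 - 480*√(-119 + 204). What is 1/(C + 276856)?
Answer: 16273/4500626993 + 480*√85/76510658881 ≈ 3.6736e-6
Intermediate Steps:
C = -215 - 480*√85 (C = -2 + (-213 - 480*√(-119 + 204)) = -2 + (-213 - 480*√85) = -215 - 480*√85 ≈ -4640.4)
1/(C + 276856) = 1/((-215 - 480*√85) + 276856) = 1/(276641 - 480*√85)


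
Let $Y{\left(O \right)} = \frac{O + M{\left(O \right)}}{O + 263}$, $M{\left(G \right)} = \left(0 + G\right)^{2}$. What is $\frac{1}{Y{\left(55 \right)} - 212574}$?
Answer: $- \frac{159}{33797726} \approx -4.7045 \cdot 10^{-6}$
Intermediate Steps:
$M{\left(G \right)} = G^{2}$
$Y{\left(O \right)} = \frac{O + O^{2}}{263 + O}$ ($Y{\left(O \right)} = \frac{O + O^{2}}{O + 263} = \frac{O + O^{2}}{263 + O}$)
$\frac{1}{Y{\left(55 \right)} - 212574} = \frac{1}{\frac{55 \left(1 + 55\right)}{263 + 55} - 212574} = \frac{1}{55 \cdot \frac{1}{318} \cdot 56 - 212574} = \frac{1}{\frac{1540}{159} - 212574} = \frac{1}{- \frac{33797726}{159}} = - \frac{159}{33797726}$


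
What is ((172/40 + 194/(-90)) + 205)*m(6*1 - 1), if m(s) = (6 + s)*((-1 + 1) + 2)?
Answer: 205073/45 ≈ 4557.2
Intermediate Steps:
m(s) = 12 + 2*s (m(s) = (6 + s)*(0 + 2) = (6 + s)*2 = 12 + 2*s)
((172/40 + 194/(-90)) + 205)*m(6*1 - 1) = ((172/40 + 194/(-90)) + 205)*(12 + 2*(6*1 - 1)) = ((172*(1/40) + 194*(-1/90)) + 205)*(12 + 2*(6 - 1)) = ((43/10 - 97/45) + 205)*(12 + 2*5) = (193/90 + 205)*(12 + 10) = (18643/90)*22 = 205073/45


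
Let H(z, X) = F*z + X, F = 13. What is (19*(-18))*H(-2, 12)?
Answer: 4788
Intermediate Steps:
H(z, X) = X + 13*z (H(z, X) = 13*z + X = X + 13*z)
(19*(-18))*H(-2, 12) = (19*(-18))*(12 + 13*(-2)) = -342*(12 - 26) = -342*(-14) = 4788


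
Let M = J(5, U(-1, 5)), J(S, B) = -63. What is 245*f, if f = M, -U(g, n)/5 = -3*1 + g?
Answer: -15435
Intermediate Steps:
U(g, n) = 15 - 5*g (U(g, n) = -5*(-3*1 + g) = -5*(-3 + g) = 15 - 5*g)
M = -63
f = -63
245*f = 245*(-63) = -15435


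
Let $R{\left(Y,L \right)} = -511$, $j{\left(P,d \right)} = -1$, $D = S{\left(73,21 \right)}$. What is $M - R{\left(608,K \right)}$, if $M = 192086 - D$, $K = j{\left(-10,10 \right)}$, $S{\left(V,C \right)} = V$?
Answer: $192524$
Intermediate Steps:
$D = 73$
$K = -1$
$M = 192013$ ($M = 192086 - 73 = 192013$)
$M - R{\left(608,K \right)} = 192013 - -511 = 192013 + 511 = 192524$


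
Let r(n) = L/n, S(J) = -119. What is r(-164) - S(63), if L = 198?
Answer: 9659/82 ≈ 117.79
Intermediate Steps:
r(n) = 198/n
r(-164) - S(63) = 198/(-164) - 1*(-119) = 198*(-1/164) + 119 = -99/82 + 119 = 9659/82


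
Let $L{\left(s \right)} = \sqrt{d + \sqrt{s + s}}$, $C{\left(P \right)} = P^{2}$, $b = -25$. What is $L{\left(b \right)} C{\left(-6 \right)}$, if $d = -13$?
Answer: $36 \sqrt{-13 + 5 i \sqrt{2}} \approx 34.14 + 134.21 i$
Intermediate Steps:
$L{\left(s \right)} = \sqrt{-13 + \sqrt{2} \sqrt{s}}$ ($L{\left(s \right)} = \sqrt{-13 + \sqrt{s + s}} = \sqrt{-13 + \sqrt{2 s}} = \sqrt{-13 + \sqrt{2} \sqrt{s}}$)
$L{\left(b \right)} C{\left(-6 \right)} = \sqrt{-13 + \sqrt{2} \sqrt{-25}} \left(-6\right)^{2} = \sqrt{-13 + \sqrt{2} \cdot 5 i} 36 = \sqrt{-13 + 5 i \sqrt{2}} \cdot 36 = 36 \sqrt{-13 + 5 i \sqrt{2}}$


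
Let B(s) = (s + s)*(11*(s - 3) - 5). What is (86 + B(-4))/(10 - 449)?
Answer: -742/439 ≈ -1.6902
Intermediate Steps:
B(s) = 2*s*(-38 + 11*s) (B(s) = (2*s)*(11*(-3 + s) - 5) = (2*s)*((-33 + 11*s) - 5) = (2*s)*(-38 + 11*s) = 2*s*(-38 + 11*s))
(86 + B(-4))/(10 - 449) = (86 + 2*(-4)*(-38 + 11*(-4)))/(10 - 449) = (86 + 2*(-4)*(-38 - 44))/(-439) = (86 + 2*(-4)*(-82))*(-1/439) = (86 + 656)*(-1/439) = 742*(-1/439) = -742/439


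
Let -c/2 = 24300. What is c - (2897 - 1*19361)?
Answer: -32136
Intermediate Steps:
c = -48600 (c = -2*24300 = -48600)
c - (2897 - 1*19361) = -48600 - (2897 - 1*19361) = -48600 - (2897 - 19361) = -48600 - 1*(-16464) = -48600 + 16464 = -32136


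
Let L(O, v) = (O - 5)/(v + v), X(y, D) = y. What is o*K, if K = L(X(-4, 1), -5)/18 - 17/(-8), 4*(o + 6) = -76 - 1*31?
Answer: -11397/160 ≈ -71.231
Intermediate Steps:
o = -131/4 (o = -6 + (-76 - 1*31)/4 = -6 + (-76 - 31)/4 = -6 + (1/4)*(-107) = -6 - 107/4 = -131/4 ≈ -32.750)
L(O, v) = (-5 + O)/(2*v) (L(O, v) = (-5 + O)/((2*v)) = (-5 + O)*(1/(2*v)) = (-5 + O)/(2*v))
K = 87/40 (K = ((1/2)*(-5 - 4)/(-5))/18 - 17/(-8) = ((1/2)*(-1/5)*(-9))*(1/18) - 17*(-1/8) = (9/10)*(1/18) + 17/8 = 1/20 + 17/8 = 87/40 ≈ 2.1750)
o*K = -131/4*87/40 = -11397/160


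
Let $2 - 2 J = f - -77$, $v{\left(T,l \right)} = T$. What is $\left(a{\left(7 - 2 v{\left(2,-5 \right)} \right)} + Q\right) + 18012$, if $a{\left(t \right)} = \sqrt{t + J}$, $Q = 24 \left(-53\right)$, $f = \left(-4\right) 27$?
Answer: $16740 + \frac{\sqrt{78}}{2} \approx 16744.0$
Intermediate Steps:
$f = -108$
$J = \frac{33}{2}$ ($J = 1 - \frac{-108 - -77}{2} = 1 - \frac{-108 + 77}{2} = 1 - - \frac{31}{2} = 1 + \frac{31}{2} = \frac{33}{2} \approx 16.5$)
$Q = -1272$
$a{\left(t \right)} = \sqrt{\frac{33}{2} + t}$ ($a{\left(t \right)} = \sqrt{t + \frac{33}{2}} = \sqrt{\frac{33}{2} + t}$)
$\left(a{\left(7 - 2 v{\left(2,-5 \right)} \right)} + Q\right) + 18012 = \left(\frac{\sqrt{66 + 4 \left(7 - 4\right)}}{2} - 1272\right) + 18012 = \left(\frac{\sqrt{66 + 4 \cdot 3}}{2} - 1272\right) + 18012 = \left(\frac{\sqrt{66 + 12}}{2} - 1272\right) + 18012 = \left(\frac{\sqrt{78}}{2} - 1272\right) + 18012 = \left(-1272 + \frac{\sqrt{78}}{2}\right) + 18012 = 16740 + \frac{\sqrt{78}}{2}$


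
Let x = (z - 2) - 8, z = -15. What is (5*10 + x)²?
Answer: 625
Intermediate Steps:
x = -25 (x = (-15 - 2) - 8 = -17 - 8 = -25)
(5*10 + x)² = (5*10 - 25)² = (50 - 25)² = 25² = 625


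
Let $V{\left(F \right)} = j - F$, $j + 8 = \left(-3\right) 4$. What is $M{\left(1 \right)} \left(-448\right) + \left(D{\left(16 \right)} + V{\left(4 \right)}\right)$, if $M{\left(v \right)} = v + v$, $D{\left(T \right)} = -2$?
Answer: $-922$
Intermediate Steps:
$j = -20$ ($j = -8 - 12 = -20$)
$V{\left(F \right)} = -20 - F$
$M{\left(v \right)} = 2 v$
$M{\left(1 \right)} \left(-448\right) + \left(D{\left(16 \right)} + V{\left(4 \right)}\right) = 2 \cdot 1 \left(-448\right) - 26 = 2 \left(-448\right) - 26 = -896 - 26 = -922$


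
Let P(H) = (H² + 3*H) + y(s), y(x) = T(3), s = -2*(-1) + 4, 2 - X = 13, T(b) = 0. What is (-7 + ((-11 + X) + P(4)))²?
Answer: 1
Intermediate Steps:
X = -11 (X = 2 - 1*13 = 2 - 13 = -11)
s = 6 (s = 2 + 4 = 6)
y(x) = 0
P(H) = H² + 3*H (P(H) = (H² + 3*H) + 0 = H² + 3*H)
(-7 + ((-11 + X) + P(4)))² = (-7 + ((-11 - 11) + 4*(3 + 4)))² = (-7 + (-22 + 4*7))² = (-7 + (-22 + 28))² = (-7 + 6)² = (-1)² = 1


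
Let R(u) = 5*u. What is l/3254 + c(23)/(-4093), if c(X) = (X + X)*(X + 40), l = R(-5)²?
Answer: -6871967/13318622 ≈ -0.51597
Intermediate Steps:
l = 625 (l = (5*(-5))² = (-25)² = 625)
c(X) = 2*X*(40 + X) (c(X) = (2*X)*(40 + X) = 2*X*(40 + X))
l/3254 + c(23)/(-4093) = 625/3254 + (2*23*(40 + 23))/(-4093) = 625*(1/3254) + (2*23*63)*(-1/4093) = 625/3254 + 2898*(-1/4093) = 625/3254 - 2898/4093 = -6871967/13318622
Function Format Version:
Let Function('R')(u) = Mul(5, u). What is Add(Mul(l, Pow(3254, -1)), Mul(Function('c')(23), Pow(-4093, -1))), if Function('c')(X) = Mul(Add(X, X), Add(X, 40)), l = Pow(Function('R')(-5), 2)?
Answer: Rational(-6871967, 13318622) ≈ -0.51597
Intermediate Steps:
l = 625 (l = Pow(Mul(5, -5), 2) = Pow(-25, 2) = 625)
Function('c')(X) = Mul(2, X, Add(40, X)) (Function('c')(X) = Mul(Mul(2, X), Add(40, X)) = Mul(2, X, Add(40, X)))
Add(Mul(l, Pow(3254, -1)), Mul(Function('c')(23), Pow(-4093, -1))) = Add(Mul(625, Pow(3254, -1)), Mul(Mul(2, 23, Add(40, 23)), Pow(-4093, -1))) = Add(Mul(625, Rational(1, 3254)), Mul(Mul(2, 23, 63), Rational(-1, 4093))) = Add(Rational(625, 3254), Mul(2898, Rational(-1, 4093))) = Add(Rational(625, 3254), Rational(-2898, 4093)) = Rational(-6871967, 13318622)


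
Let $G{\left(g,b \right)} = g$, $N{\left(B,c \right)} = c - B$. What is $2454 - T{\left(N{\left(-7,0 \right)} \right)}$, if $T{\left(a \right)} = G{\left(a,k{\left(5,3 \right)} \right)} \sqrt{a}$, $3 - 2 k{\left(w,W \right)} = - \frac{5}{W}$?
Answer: $2454 - 7 \sqrt{7} \approx 2435.5$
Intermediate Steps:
$k{\left(w,W \right)} = \frac{3}{2} + \frac{5}{2 W}$ ($k{\left(w,W \right)} = \frac{3}{2} - \frac{\left(-5\right) \frac{1}{W}}{2} = \frac{3}{2} + \frac{5}{2 W}$)
$T{\left(a \right)} = a^{\frac{3}{2}}$ ($T{\left(a \right)} = a \sqrt{a} = a^{\frac{3}{2}}$)
$2454 - T{\left(N{\left(-7,0 \right)} \right)} = 2454 - \left(0 - -7\right)^{\frac{3}{2}} = 2454 - \left(0 + 7\right)^{\frac{3}{2}} = 2454 - 7^{\frac{3}{2}} = 2454 - 7 \sqrt{7}$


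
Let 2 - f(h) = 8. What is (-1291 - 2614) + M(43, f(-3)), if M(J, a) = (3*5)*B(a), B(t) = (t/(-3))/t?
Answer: -3910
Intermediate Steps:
f(h) = -6 (f(h) = 2 - 1*8 = 2 - 8 = -6)
B(t) = -⅓ (B(t) = (t*(-⅓))/t = (-t/3)/t = -⅓)
M(J, a) = -5 (M(J, a) = (3*5)*(-⅓) = 15*(-⅓) = -5)
(-1291 - 2614) + M(43, f(-3)) = (-1291 - 2614) - 5 = -3905 - 5 = -3910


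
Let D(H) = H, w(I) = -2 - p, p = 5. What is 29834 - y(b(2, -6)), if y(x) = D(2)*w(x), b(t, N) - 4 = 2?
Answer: 29848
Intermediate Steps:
w(I) = -7 (w(I) = -2 - 1*5 = -2 - 5 = -7)
b(t, N) = 6 (b(t, N) = 4 + 2 = 6)
y(x) = -14 (y(x) = 2*(-7) = -14)
29834 - y(b(2, -6)) = 29834 - 1*(-14) = 29834 + 14 = 29848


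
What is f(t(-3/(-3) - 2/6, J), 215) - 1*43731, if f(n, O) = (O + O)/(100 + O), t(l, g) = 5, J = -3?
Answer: -2754967/63 ≈ -43730.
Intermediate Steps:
f(n, O) = 2*O/(100 + O) (f(n, O) = (2*O)/(100 + O) = 2*O/(100 + O))
f(t(-3/(-3) - 2/6, J), 215) - 1*43731 = 2*215/(100 + 215) - 1*43731 = 2*215/315 - 43731 = 2*215*(1/315) - 43731 = 86/63 - 43731 = -2754967/63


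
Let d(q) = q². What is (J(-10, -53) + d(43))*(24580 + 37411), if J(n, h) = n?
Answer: 114001449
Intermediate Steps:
(J(-10, -53) + d(43))*(24580 + 37411) = (-10 + 43²)*(24580 + 37411) = (-10 + 1849)*61991 = 1839*61991 = 114001449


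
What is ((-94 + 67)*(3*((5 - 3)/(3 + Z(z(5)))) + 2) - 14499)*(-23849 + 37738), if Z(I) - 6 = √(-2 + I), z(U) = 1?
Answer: -8297316378/41 + 1125009*I/41 ≈ -2.0237e+8 + 27439.0*I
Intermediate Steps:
Z(I) = 6 + √(-2 + I)
((-94 + 67)*(3*((5 - 3)/(3 + Z(z(5)))) + 2) - 14499)*(-23849 + 37738) = ((-94 + 67)*(3*((5 - 3)/(3 + (6 + √(-2 + 1)))) + 2) - 14499)*(-23849 + 37738) = (-27*(3*(2/(3 + (6 + √(-1)))) + 2) - 14499)*13889 = (-27*(3*(2/(3 + (6 + I))) + 2) - 14499)*13889 = (-27*(3*(2/(9 + I)) + 2) - 14499)*13889 = (-27*(3*(2*((9 - I)/82)) + 2) - 14499)*13889 = (-27*(3*((9 - I)/41) + 2) - 14499)*13889 = (-27*(3*(9 - I)/41 + 2) - 14499)*13889 = (-27*(2 + 3*(9 - I)/41) - 14499)*13889 = ((-54 - 81*(9 - I)/41) - 14499)*13889 = (-14553 - 81*(9 - I)/41)*13889 = -202126617 - 1125009*(9 - I)/41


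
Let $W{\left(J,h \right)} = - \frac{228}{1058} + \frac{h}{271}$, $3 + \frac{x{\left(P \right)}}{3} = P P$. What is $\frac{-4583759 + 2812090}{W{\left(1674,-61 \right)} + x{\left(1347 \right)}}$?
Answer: $- \frac{253984696171}{780334226099} \approx -0.32548$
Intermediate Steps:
$x{\left(P \right)} = -9 + 3 P^{2}$ ($x{\left(P \right)} = -9 + 3 P P = -9 + 3 P^{2}$)
$W{\left(J,h \right)} = - \frac{114}{529} + \frac{h}{271}$ ($W{\left(J,h \right)} = \left(-228\right) \frac{1}{1058} + h \frac{1}{271} = - \frac{114}{529} + \frac{h}{271}$)
$\frac{-4583759 + 2812090}{W{\left(1674,-61 \right)} + x{\left(1347 \right)}} = \frac{-4583759 + 2812090}{\left(- \frac{114}{529} + \frac{1}{271} \left(-61\right)\right) - \left(9 - 3 \cdot 1347^{2}\right)} = - \frac{1771669}{\left(- \frac{114}{529} - \frac{61}{271}\right) + \left(-9 + 3 \cdot 1814409\right)} = - \frac{1771669}{- \frac{63163}{143359} + \left(-9 + 5443227\right)} = - \frac{1771669}{- \frac{63163}{143359} + 5443218} = - \frac{1771669}{\frac{780334226099}{143359}} = \left(-1771669\right) \frac{143359}{780334226099} = - \frac{253984696171}{780334226099}$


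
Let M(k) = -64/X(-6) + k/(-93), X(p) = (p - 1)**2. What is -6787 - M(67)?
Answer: -30919124/4557 ≈ -6785.0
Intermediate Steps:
X(p) = (-1 + p)**2
M(k) = -64/49 - k/93 (M(k) = -64/(-1 - 6)**2 + k/(-93) = -64/((-7)**2) + k*(-1/93) = -64/49 - k/93)
-6787 - M(67) = -6787 - (-64/49 - 1/93*67) = -6787 - (-64/49 - 67/93) = -6787 - 1*(-9235/4557) = -6787 + 9235/4557 = -30919124/4557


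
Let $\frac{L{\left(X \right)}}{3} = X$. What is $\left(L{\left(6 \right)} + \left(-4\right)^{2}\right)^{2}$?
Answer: $1156$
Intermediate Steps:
$L{\left(X \right)} = 3 X$
$\left(L{\left(6 \right)} + \left(-4\right)^{2}\right)^{2} = \left(3 \cdot 6 + \left(-4\right)^{2}\right)^{2} = \left(18 + 16\right)^{2} = 34^{2} = 1156$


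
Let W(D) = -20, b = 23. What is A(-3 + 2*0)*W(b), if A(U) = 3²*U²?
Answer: -1620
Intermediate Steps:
A(U) = 9*U²
A(-3 + 2*0)*W(b) = (9*(-3 + 2*0)²)*(-20) = (9*(-3 + 0)²)*(-20) = (9*(-3)²)*(-20) = (9*9)*(-20) = 81*(-20) = -1620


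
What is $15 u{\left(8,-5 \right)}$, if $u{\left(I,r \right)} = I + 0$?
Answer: $120$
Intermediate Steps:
$u{\left(I,r \right)} = I$
$15 u{\left(8,-5 \right)} = 15 \cdot 8 = 120$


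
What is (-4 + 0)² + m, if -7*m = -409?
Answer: 521/7 ≈ 74.429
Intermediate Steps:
m = 409/7 (m = -⅐*(-409) = 409/7 ≈ 58.429)
(-4 + 0)² + m = (-4 + 0)² + 409/7 = (-4)² + 409/7 = 16 + 409/7 = 521/7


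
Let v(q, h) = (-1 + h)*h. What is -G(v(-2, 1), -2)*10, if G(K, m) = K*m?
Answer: 0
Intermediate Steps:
v(q, h) = h*(-1 + h)
-G(v(-2, 1), -2)*10 = -1*(-1 + 1)*(-2)*10 = -1*0*(-2)*10 = -0*(-2)*10 = -1*0*10 = 0*10 = 0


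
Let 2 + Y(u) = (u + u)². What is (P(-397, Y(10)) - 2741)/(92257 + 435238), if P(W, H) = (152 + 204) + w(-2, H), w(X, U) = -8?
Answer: -2393/527495 ≈ -0.0045365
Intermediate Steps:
Y(u) = -2 + 4*u² (Y(u) = -2 + (u + u)² = -2 + (2*u)² = -2 + 4*u²)
P(W, H) = 348 (P(W, H) = (152 + 204) - 8 = 356 - 8 = 348)
(P(-397, Y(10)) - 2741)/(92257 + 435238) = (348 - 2741)/(92257 + 435238) = -2393/527495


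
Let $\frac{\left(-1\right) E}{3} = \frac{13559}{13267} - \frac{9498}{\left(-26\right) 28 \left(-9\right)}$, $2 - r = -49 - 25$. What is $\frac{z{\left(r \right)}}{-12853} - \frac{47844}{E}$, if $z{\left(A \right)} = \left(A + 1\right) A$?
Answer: $- \frac{2969691965650732}{79627329749} \approx -37295.0$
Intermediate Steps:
$r = 76$ ($r = 2 - \left(-49 - 25\right) = 2 - -74 = 2 + 74 = 76$)
$z{\left(A \right)} = A \left(1 + A\right)$ ($z{\left(A \right)} = \left(1 + A\right) A = A \left(1 + A\right)$)
$E = \frac{6195233}{4829188}$ ($E = - 3 \left(\frac{13559}{13267} - \frac{9498}{\left(-26\right) 28 \left(-9\right)}\right) = - 3 \left(13559 \cdot \frac{1}{13267} - \frac{9498}{\left(-728\right) \left(-9\right)}\right) = - 3 \left(\frac{13559}{13267} - \frac{9498}{6552}\right) = - 3 \left(\frac{13559}{13267} - \frac{1583}{1092}\right) = \left(-3\right) \left(- \frac{6195233}{14487564}\right) = \frac{6195233}{4829188} \approx 1.2829$)
$\frac{z{\left(r \right)}}{-12853} - \frac{47844}{E} = \frac{76 \left(1 + 76\right)}{-12853} - \frac{47844}{\frac{6195233}{4829188}} = 76 \cdot 77 \left(- \frac{1}{12853}\right) - \frac{231047670672}{6195233} = 5852 \left(- \frac{1}{12853}\right) - \frac{231047670672}{6195233} = - \frac{5852}{12853} - \frac{231047670672}{6195233} = - \frac{2969691965650732}{79627329749}$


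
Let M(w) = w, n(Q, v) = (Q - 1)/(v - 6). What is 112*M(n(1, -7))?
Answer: 0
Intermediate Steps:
n(Q, v) = (-1 + Q)/(-6 + v)
112*M(n(1, -7)) = 112*((-1 + 1)/(-6 - 7)) = 112*(0/(-13)) = 112*(-1/13*0) = 112*0 = 0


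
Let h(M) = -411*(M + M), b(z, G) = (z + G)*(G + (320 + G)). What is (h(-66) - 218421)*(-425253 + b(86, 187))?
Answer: 38709572679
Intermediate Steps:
b(z, G) = (320 + 2*G)*(G + z) (b(z, G) = (G + z)*(320 + 2*G) = (320 + 2*G)*(G + z))
h(M) = -822*M
(h(-66) - 218421)*(-425253 + b(86, 187)) = (-822*(-66) - 218421)*(-425253 + (2*187² + 320*187 + 320*86 + 2*187*86)) = (54252 - 218421)*(-425253 + (2*34969 + 59840 + 27520 + 32164)) = -164169*(-425253 + (69938 + 59840 + 27520 + 32164)) = -164169*(-425253 + 189462) = -164169*(-235791) = 38709572679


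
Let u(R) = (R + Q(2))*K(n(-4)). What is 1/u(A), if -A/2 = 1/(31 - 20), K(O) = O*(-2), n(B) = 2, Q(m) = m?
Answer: -11/80 ≈ -0.13750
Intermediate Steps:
K(O) = -2*O
A = -2/11 (A = -2/(31 - 20) = -2/11 ≈ -0.18182)
u(R) = -8 - 4*R (u(R) = (R + 2)*(-2*2) = (2 + R)*(-4) = -8 - 4*R)
1/u(A) = 1/(-8 - 4*(-2/11)) = 1/(-8 + 8/11) = 1/(-80/11) = -11/80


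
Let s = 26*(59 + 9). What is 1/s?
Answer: 1/1768 ≈ 0.00056561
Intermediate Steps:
s = 1768 (s = 26*68 = 1768)
1/s = 1/1768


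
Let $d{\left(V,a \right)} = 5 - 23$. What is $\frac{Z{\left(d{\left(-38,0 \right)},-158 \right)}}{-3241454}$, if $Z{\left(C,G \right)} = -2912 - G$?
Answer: $\frac{1377}{1620727} \approx 0.00084962$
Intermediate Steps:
$d{\left(V,a \right)} = -18$
$\frac{Z{\left(d{\left(-38,0 \right)},-158 \right)}}{-3241454} = \frac{-2912 - -158}{-3241454} = \left(-2912 + 158\right) \left(- \frac{1}{3241454}\right) = \left(-2754\right) \left(- \frac{1}{3241454}\right) = \frac{1377}{1620727}$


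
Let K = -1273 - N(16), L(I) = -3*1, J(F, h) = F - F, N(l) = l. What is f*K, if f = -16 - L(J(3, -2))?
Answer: 16757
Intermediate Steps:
J(F, h) = 0
L(I) = -3
f = -13 (f = -16 - 1*(-3) = -16 + 3 = -13)
K = -1289 (K = -1273 - 1*16 = -1273 - 16 = -1289)
f*K = -13*(-1289) = 16757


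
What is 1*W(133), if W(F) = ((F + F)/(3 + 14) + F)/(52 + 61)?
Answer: 2527/1921 ≈ 1.3155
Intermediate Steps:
W(F) = 19*F/1921 (W(F) = ((2*F)/17 + F)/113 = ((2*F)*(1/17) + F)*(1/113) = (2*F/17 + F)*(1/113) = (19*F/17)*(1/113) = 19*F/1921)
1*W(133) = 1*((19/1921)*133) = 1*(2527/1921) = 2527/1921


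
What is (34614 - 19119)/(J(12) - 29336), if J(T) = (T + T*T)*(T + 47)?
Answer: -15495/20132 ≈ -0.76967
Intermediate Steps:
J(T) = (47 + T)*(T + T²) (J(T) = (T + T²)*(47 + T) = (47 + T)*(T + T²))
(34614 - 19119)/(J(12) - 29336) = (34614 - 19119)/(12*(47 + 12² + 48*12) - 29336) = 15495/(12*(47 + 144 + 576) - 29336) = 15495/(12*767 - 29336) = 15495/(9204 - 29336) = 15495/(-20132) = 15495*(-1/20132) = -15495/20132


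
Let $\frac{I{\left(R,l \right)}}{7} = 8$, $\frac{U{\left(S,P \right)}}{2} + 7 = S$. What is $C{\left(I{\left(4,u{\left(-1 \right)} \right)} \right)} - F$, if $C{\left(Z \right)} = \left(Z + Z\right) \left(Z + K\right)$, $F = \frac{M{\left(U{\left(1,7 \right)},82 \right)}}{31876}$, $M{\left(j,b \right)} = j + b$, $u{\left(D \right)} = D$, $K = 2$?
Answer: $\frac{103533213}{15938} \approx 6496.0$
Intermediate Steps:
$U{\left(S,P \right)} = -14 + 2 S$
$I{\left(R,l \right)} = 56$ ($I{\left(R,l \right)} = 7 \cdot 8 = 56$)
$M{\left(j,b \right)} = b + j$
$F = \frac{35}{15938}$ ($F = \frac{82 + \left(-14 + 2 \cdot 1\right)}{31876} = \left(82 + \left(-14 + 2\right)\right) \frac{1}{31876} = \left(82 - 12\right) \frac{1}{31876} = 70 \cdot \frac{1}{31876} = \frac{35}{15938} \approx 0.002196$)
$C{\left(Z \right)} = 2 Z \left(2 + Z\right)$ ($C{\left(Z \right)} = \left(Z + Z\right) \left(Z + 2\right) = 2 Z \left(2 + Z\right)$)
$C{\left(I{\left(4,u{\left(-1 \right)} \right)} \right)} - F = 2 \cdot 56 \left(2 + 56\right) - \frac{35}{15938} = 2 \cdot 56 \cdot 58 - \frac{35}{15938} = 6496 - \frac{35}{15938} = \frac{103533213}{15938}$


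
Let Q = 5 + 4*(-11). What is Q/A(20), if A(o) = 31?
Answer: -39/31 ≈ -1.2581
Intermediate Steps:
Q = -39 (Q = 5 - 44 = -39)
Q/A(20) = -39/31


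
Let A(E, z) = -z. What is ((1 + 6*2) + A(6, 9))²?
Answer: 16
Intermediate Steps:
((1 + 6*2) + A(6, 9))² = ((1 + 6*2) - 1*9)² = ((1 + 12) - 9)² = (13 - 9)² = 4² = 16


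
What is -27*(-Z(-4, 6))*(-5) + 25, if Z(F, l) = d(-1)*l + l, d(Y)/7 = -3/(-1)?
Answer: -17795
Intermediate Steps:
d(Y) = 21 (d(Y) = 7*(-3/(-1)) = 7*(-3*(-1)) = 7*3 = 21)
Z(F, l) = 22*l (Z(F, l) = 21*l + l = 22*l)
-27*(-Z(-4, 6))*(-5) + 25 = -27*(-22*6)*(-5) + 25 = -27*(-1*132)*(-5) + 25 = -(-3564)*(-5) + 25 = -27*660 + 25 = -17820 + 25 = -17795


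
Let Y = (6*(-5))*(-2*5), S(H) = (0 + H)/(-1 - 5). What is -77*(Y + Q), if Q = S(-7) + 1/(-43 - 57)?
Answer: -6956719/300 ≈ -23189.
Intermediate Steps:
S(H) = -H/6 (S(H) = H/(-6) = H*(-⅙) = -H/6)
Y = 300 (Y = -30*(-10) = 300)
Q = 347/300 (Q = -⅙*(-7) + 1/(-43 - 57) = 7/6 + 1/(-100) = 7/6 - 1/100 = 347/300 ≈ 1.1567)
-77*(Y + Q) = -77*(300 + 347/300) = -77*90347/300 = -6956719/300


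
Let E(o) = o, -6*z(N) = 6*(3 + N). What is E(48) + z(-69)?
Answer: 114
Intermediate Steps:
z(N) = -3 - N (z(N) = -(3 + N) = -(18 + 6*N)/6 = -3 - N)
E(48) + z(-69) = 48 + (-3 - 1*(-69)) = 48 + (-3 + 69) = 48 + 66 = 114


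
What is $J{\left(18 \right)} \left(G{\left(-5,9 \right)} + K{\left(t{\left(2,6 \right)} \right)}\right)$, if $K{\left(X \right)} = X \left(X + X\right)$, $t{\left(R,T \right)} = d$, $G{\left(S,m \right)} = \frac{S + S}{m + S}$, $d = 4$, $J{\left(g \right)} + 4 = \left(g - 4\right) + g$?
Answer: $826$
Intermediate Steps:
$J{\left(g \right)} = -8 + 2 g$ ($J{\left(g \right)} = -4 + \left(\left(g - 4\right) + g\right) = -4 + \left(\left(-4 + g\right) + g\right) = -4 + \left(-4 + 2 g\right) = -8 + 2 g$)
$G{\left(S,m \right)} = \frac{2 S}{S + m}$
$t{\left(R,T \right)} = 4$
$K{\left(X \right)} = 2 X^{2}$ ($K{\left(X \right)} = X 2 X = 2 X^{2}$)
$J{\left(18 \right)} \left(G{\left(-5,9 \right)} + K{\left(t{\left(2,6 \right)} \right)}\right) = \left(-8 + 2 \cdot 18\right) \left(2 \left(-5\right) \frac{1}{-5 + 9} + 2 \cdot 4^{2}\right) = \left(-8 + 36\right) \left(2 \left(-5\right) \frac{1}{4} + 2 \cdot 16\right) = 28 \left(2 \left(-5\right) \frac{1}{4} + 32\right) = 28 \left(- \frac{5}{2} + 32\right) = 28 \cdot \frac{59}{2} = 826$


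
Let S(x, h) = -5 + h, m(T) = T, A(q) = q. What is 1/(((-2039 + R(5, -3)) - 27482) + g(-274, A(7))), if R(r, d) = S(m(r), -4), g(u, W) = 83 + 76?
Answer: -1/29371 ≈ -3.4047e-5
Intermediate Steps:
g(u, W) = 159
R(r, d) = -9 (R(r, d) = -5 - 4 = -9)
1/(((-2039 + R(5, -3)) - 27482) + g(-274, A(7))) = 1/(((-2039 - 9) - 27482) + 159) = 1/((-2048 - 27482) + 159) = 1/(-29530 + 159) = 1/(-29371) = -1/29371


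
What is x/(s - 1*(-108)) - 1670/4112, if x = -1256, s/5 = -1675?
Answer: -4320609/16996952 ≈ -0.25420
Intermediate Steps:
s = -8375 (s = 5*(-1675) = -8375)
x/(s - 1*(-108)) - 1670/4112 = -1256/(-8375 - 1*(-108)) - 1670/4112 = -1256/(-8375 + 108) - 1670*1/4112 = -1256/(-8267) - 835/2056 = -1256*(-1/8267) - 835/2056 = 1256/8267 - 835/2056 = -4320609/16996952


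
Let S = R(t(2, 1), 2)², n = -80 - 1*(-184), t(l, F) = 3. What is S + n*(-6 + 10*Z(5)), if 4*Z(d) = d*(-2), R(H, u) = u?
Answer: -3220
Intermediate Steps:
Z(d) = -d/2 (Z(d) = (d*(-2))/4 = (-2*d)/4 = -d/2)
n = 104 (n = -80 + 184 = 104)
S = 4 (S = 2² = 4)
S + n*(-6 + 10*Z(5)) = 4 + 104*(-6 + 10*(-½*5)) = 4 + 104*(-6 + 10*(-5/2)) = 4 + 104*(-6 - 25) = 4 + 104*(-31) = 4 - 3224 = -3220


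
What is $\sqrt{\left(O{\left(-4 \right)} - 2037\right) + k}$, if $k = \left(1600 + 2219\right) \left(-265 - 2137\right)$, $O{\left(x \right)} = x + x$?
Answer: $i \sqrt{9175283} \approx 3029.1 i$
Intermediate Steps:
$O{\left(x \right)} = 2 x$
$k = -9173238$ ($k = 3819 \left(-2402\right) = -9173238$)
$\sqrt{\left(O{\left(-4 \right)} - 2037\right) + k} = \sqrt{\left(2 \left(-4\right) - 2037\right) - 9173238} = \sqrt{\left(-8 - 2037\right) - 9173238} = \sqrt{-2045 - 9173238} = \sqrt{-9175283} = i \sqrt{9175283}$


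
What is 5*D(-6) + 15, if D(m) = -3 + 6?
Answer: 30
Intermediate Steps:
D(m) = 3
5*D(-6) + 15 = 5*3 + 15 = 15 + 15 = 30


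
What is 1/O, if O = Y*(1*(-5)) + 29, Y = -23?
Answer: 1/144 ≈ 0.0069444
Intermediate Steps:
O = 144 (O = -23*(-5) + 29 = 115 + 29 = 144)
1/O = 1/144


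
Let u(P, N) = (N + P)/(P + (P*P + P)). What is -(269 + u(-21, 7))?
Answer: -15331/57 ≈ -268.96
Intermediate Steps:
u(P, N) = (N + P)/(P**2 + 2*P) (u(P, N) = (N + P)/(P + (P**2 + P)) = (N + P)/(P + (P + P**2)) = (N + P)/(P**2 + 2*P))
-(269 + u(-21, 7)) = -(269 + (7 - 21)/((-21)*(2 - 21))) = -(269 - 1/21*(-14)/(-19)) = -(269 - 1/21*(-1/19)*(-14)) = -(269 - 2/57) = -1*15331/57 = -15331/57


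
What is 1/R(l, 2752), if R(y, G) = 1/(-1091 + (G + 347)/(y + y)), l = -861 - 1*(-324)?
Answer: -391611/358 ≈ -1093.9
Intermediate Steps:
l = -537 (l = -861 + 324 = -537)
R(y, G) = 1/(-1091 + (347 + G)/(2*y)) (R(y, G) = 1/(-1091 + (347 + G)/((2*y))) = 1/(-1091 + (347 + G)*(1/(2*y))) = 1/(-1091 + (347 + G)/(2*y)))
1/R(l, 2752) = 1/(2*(-537)/(347 + 2752 - 2182*(-537))) = 1/(2*(-537)/(347 + 2752 + 1171734)) = 1/(2*(-537)/1174833) = 1/(2*(-537)*(1/1174833)) = 1/(-358/391611) = -391611/358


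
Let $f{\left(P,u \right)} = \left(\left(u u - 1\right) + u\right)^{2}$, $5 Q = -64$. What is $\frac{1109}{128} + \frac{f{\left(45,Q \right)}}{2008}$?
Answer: $\frac{399094391}{20080000} \approx 19.875$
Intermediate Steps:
$Q = - \frac{64}{5}$ ($Q = \frac{1}{5} \left(-64\right) = - \frac{64}{5} \approx -12.8$)
$f{\left(P,u \right)} = \left(-1 + u + u^{2}\right)^{2}$ ($f{\left(P,u \right)} = \left(\left(u^{2} - 1\right) + u\right)^{2} = \left(\left(-1 + u^{2}\right) + u\right)^{2} = \left(-1 + u + u^{2}\right)^{2}$)
$\frac{1109}{128} + \frac{f{\left(45,Q \right)}}{2008} = \frac{1109}{128} + \frac{\left(-1 - \frac{64}{5} + \left(- \frac{64}{5}\right)^{2}\right)^{2}}{2008} = 1109 \cdot \frac{1}{128} + \left(-1 - \frac{64}{5} + \frac{4096}{25}\right)^{2} \cdot \frac{1}{2008} = \frac{1109}{128} + \left(\frac{3751}{25}\right)^{2} \cdot \frac{1}{2008} = \frac{1109}{128} + \frac{14070001}{625} \cdot \frac{1}{2008} = \frac{1109}{128} + \frac{14070001}{1255000} = \frac{399094391}{20080000}$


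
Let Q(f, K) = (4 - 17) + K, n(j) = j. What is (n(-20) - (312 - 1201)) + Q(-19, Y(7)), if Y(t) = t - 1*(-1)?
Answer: 864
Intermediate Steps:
Y(t) = 1 + t (Y(t) = t + 1 = 1 + t)
Q(f, K) = -13 + K
(n(-20) - (312 - 1201)) + Q(-19, Y(7)) = (-20 - (312 - 1201)) + (-13 + (1 + 7)) = (-20 - 1*(-889)) + (-13 + 8) = (-20 + 889) - 5 = 869 - 5 = 864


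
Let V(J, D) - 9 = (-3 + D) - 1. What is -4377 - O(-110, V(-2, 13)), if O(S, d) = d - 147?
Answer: -4248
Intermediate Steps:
V(J, D) = 5 + D (V(J, D) = 9 + ((-3 + D) - 1) = 9 + (-4 + D) = 5 + D)
O(S, d) = -147 + d
-4377 - O(-110, V(-2, 13)) = -4377 - (-147 + (5 + 13)) = -4377 - (-147 + 18) = -4377 - 1*(-129) = -4377 + 129 = -4248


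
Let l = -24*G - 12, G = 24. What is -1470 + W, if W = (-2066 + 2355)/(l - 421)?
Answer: -1483519/1009 ≈ -1470.3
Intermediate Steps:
l = -588 (l = -24*24 - 12 = -576 - 12 = -588)
W = -289/1009 (W = (-2066 + 2355)/(-588 - 421) = 289/(-1009) = 289*(-1/1009) = -289/1009 ≈ -0.28642)
-1470 + W = -1470 - 289/1009 = -1483519/1009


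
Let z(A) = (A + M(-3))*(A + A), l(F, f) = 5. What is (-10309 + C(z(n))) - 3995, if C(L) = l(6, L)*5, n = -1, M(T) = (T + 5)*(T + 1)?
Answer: -14279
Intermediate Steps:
M(T) = (1 + T)*(5 + T) (M(T) = (5 + T)*(1 + T) = (1 + T)*(5 + T))
z(A) = 2*A*(-4 + A) (z(A) = (A + (5 + (-3)² + 6*(-3)))*(A + A) = (A + (5 + 9 - 18))*(2*A) = (A - 4)*(2*A) = (-4 + A)*(2*A) = 2*A*(-4 + A))
C(L) = 25 (C(L) = 5*5 = 25)
(-10309 + C(z(n))) - 3995 = (-10309 + 25) - 3995 = -10284 - 3995 = -14279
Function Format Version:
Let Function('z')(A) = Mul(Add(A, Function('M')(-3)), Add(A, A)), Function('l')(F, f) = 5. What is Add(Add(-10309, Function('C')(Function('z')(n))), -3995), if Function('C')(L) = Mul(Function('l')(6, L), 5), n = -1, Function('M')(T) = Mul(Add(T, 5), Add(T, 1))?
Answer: -14279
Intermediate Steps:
Function('M')(T) = Mul(Add(1, T), Add(5, T)) (Function('M')(T) = Mul(Add(5, T), Add(1, T)) = Mul(Add(1, T), Add(5, T)))
Function('z')(A) = Mul(2, A, Add(-4, A)) (Function('z')(A) = Mul(Add(A, Add(5, Pow(-3, 2), Mul(6, -3))), Add(A, A)) = Mul(Add(A, Add(5, 9, -18)), Mul(2, A)) = Mul(Add(A, -4), Mul(2, A)) = Mul(Add(-4, A), Mul(2, A)) = Mul(2, A, Add(-4, A)))
Function('C')(L) = 25 (Function('C')(L) = Mul(5, 5) = 25)
Add(Add(-10309, Function('C')(Function('z')(n))), -3995) = Add(Add(-10309, 25), -3995) = Add(-10284, -3995) = -14279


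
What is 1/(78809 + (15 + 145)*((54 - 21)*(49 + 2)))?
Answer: 1/348089 ≈ 2.8728e-6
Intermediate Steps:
1/(78809 + (15 + 145)*((54 - 21)*(49 + 2))) = 1/(78809 + 160*(33*51)) = 1/(78809 + 160*1683) = 1/(78809 + 269280) = 1/348089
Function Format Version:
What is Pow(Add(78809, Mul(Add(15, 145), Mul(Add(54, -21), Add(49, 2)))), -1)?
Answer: Rational(1, 348089) ≈ 2.8728e-6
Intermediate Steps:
Pow(Add(78809, Mul(Add(15, 145), Mul(Add(54, -21), Add(49, 2)))), -1) = Pow(Add(78809, Mul(160, Mul(33, 51))), -1) = Pow(Add(78809, Mul(160, 1683)), -1) = Pow(Add(78809, 269280), -1) = Pow(348089, -1) = Rational(1, 348089)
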